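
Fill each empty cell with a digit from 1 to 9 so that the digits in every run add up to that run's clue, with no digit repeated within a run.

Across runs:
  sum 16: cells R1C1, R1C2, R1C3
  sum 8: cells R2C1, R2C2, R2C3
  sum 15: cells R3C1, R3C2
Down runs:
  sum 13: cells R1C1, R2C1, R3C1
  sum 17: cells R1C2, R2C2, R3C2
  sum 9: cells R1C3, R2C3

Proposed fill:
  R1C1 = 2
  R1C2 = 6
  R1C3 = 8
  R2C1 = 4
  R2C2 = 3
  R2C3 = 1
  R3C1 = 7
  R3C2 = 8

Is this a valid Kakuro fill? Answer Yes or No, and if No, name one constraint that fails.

Yes

Across: 2+6+8=16; 4+3+1=8; 7+8=15. Down: 2+4+7=13; 6+3+8=17; 8+1=9. No digit repeats within any run.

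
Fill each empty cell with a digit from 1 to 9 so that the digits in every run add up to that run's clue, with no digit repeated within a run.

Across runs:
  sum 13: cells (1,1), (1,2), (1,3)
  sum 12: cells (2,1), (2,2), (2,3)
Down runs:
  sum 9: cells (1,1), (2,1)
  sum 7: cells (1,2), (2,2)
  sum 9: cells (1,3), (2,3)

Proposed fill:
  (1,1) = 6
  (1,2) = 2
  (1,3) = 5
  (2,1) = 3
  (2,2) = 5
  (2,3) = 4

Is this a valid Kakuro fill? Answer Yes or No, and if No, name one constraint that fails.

Across: 6+2+5=13; 3+5+4=12. Down: 6+3=9; 2+5=7; 5+4=9. No digit repeats within any run.

Yes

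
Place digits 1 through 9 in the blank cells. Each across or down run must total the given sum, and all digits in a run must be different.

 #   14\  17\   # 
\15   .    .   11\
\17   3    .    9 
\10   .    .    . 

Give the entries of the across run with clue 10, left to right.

R2C2 = 17 − 12 = 5 completes the 17 across.
R3C3 = 11 − 9 = 2 completes the 11 down.
R3C2 = 3: the only remaining digit allowed by both the 10 across and the 17 down.
R1C2 = 17 − 8 = 9 completes the 17 down.
R3C1 = 10 − 5 = 5 completes the 10 across.
R1C1 = 15 − 9 = 6 completes the 15 across.

5 3 2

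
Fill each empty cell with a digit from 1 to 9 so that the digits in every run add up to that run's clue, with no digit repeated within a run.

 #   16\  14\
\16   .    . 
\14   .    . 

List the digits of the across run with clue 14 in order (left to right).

9 5

16 in 2 cells must be {7,9}.
The 16 across and the 14 down share only 9, so R1C2 = 9.
The 14 across and the 16 down share only 9, so R2C1 = 9.
R2C2 = 14 − 9 = 5 completes the 14 across.
R1C1 = 16 − 9 = 7 completes the 16 across.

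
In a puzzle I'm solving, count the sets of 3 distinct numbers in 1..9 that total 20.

4

3 distinct digits from 1–9 sum between 6 and 24.
Enumerating: {3,8,9}, {4,7,9}, {5,6,9}, {5,7,8}.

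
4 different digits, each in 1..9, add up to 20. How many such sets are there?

12

4 distinct digits from 1–9 sum between 10 and 30.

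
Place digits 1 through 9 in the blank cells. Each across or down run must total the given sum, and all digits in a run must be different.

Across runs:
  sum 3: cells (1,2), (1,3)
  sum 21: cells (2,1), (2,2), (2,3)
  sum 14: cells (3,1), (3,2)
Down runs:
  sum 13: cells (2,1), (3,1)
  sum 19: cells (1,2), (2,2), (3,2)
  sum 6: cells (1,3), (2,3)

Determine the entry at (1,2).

2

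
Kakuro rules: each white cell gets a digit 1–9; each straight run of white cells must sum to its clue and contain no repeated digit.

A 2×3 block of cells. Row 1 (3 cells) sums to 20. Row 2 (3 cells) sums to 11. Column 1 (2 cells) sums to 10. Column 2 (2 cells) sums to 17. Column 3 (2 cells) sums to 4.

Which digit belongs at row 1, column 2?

17 in 2 cells must be {8,9}; 4 in 2 cells must be {1,3}.
The 20 across and the 4 down share only 3, so (1,3) = 3.
The 11 across and the 17 down share only 8, so (2,2) = 8.
(2,3) = 4 − 3 = 1 completes the 4 down.
(1,2) = 17 − 8 = 9 completes the 17 down.
(2,1) = 11 − 9 = 2 completes the 11 across.
(1,1) = 20 − 12 = 8 completes the 20 across.

9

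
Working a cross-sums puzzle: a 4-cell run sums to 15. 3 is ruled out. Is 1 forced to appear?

Yes

Every partition of 15 into 4 distinct digits under that restriction includes 1: {1,2,4,8}, {1,2,5,7}.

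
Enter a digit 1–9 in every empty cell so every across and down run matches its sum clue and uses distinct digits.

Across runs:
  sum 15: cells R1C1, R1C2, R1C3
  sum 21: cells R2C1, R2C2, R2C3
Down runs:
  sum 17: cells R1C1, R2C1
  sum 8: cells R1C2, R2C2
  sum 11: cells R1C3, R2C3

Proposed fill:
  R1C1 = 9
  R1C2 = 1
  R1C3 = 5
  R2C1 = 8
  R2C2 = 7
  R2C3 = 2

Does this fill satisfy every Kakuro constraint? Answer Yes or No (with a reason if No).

No — the across run R2C1–R2C3 sums to 17, not 21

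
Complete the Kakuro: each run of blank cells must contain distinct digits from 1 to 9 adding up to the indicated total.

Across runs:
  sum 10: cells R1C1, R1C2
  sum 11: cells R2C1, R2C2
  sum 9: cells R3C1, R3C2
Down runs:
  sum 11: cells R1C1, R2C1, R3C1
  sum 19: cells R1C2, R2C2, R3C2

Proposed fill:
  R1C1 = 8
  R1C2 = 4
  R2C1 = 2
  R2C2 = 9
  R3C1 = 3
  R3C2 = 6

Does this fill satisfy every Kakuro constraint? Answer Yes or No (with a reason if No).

No — the across run R1C1–R1C2 sums to 12, not 10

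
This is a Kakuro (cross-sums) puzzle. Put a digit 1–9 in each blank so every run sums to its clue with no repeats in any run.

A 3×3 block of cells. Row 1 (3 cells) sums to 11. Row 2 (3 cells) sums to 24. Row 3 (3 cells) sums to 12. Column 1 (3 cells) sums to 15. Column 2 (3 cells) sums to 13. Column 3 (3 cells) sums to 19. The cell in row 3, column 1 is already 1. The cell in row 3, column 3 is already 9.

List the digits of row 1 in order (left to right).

24 in 3 cells must be {7,8,9}.
(3,2) = 12 − 10 = 2 completes the 12 across.
Nothing is forced directly, so branch on (2,1), whose candidates are 8 or 9. If (2,1) = 8: that forces (1,1) = 6, (2,2) = 7, after which (2,3) would have to be in {9} for the 24 across but in {2,3,4,6,7,8} for the 19 down — contradiction. So (2,1) = 9.
(1,1) = 15 − 10 = 5 completes the 15 down.
(1,2) = 4: the only remaining digit allowed by both the 11 across and the 13 down.
(1,3) = 11 − 9 = 2 completes the 11 across.
(2,2) = 13 − 6 = 7 completes the 13 down.
(2,3) = 24 − 16 = 8 completes the 24 across.

5 4 2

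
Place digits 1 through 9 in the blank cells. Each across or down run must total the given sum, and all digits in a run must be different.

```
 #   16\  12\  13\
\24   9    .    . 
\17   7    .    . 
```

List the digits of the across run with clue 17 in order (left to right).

7 4 6

24 in 3 cells must be {7,8,9}; 16 in 2 cells must be {7,9}.
No cell is forced outright now. R1C2 can only be 7 or 8 (the digits allowed by both its 24 across and its 12 down). If R1C2 = 7: that forces R1C3 = 8, after which R2C2 would have to be in {1,2,4,6,8,9} for the 17 across but in {5} for the 12 down — contradiction. So R1C2 = 8.
R1C3 = 24 − 17 = 7 completes the 24 across.
R2C2 = 12 − 8 = 4 completes the 12 down.
R2C3 = 17 − 11 = 6 completes the 17 across.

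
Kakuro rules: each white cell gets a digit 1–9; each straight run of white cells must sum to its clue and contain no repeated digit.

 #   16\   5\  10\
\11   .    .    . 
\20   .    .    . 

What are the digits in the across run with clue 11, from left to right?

16 in 2 cells must be {7,9}.
The 11 across and the 16 down share only 7, so R1C1 = 7.
R2C1 = 16 − 7 = 9 completes the 16 down.
Nothing is forced directly, so branch on R2C2, whose candidates are 3 or 4. If R2C2 = 3: then R1C2 would have to be in {1,3} for the 11 across but in {2} for the 5 down — contradiction. So R2C2 = 4.
R1C2 = 5 − 4 = 1 completes the 5 down.
R1C3 = 11 − 8 = 3 completes the 11 across.
R2C3 = 20 − 13 = 7 completes the 20 across.

7 1 3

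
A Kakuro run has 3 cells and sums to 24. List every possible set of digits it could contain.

3 distinct digits from 1–9 sum between 6 and 24.
Only one set works: {7,8,9}.

{7,8,9}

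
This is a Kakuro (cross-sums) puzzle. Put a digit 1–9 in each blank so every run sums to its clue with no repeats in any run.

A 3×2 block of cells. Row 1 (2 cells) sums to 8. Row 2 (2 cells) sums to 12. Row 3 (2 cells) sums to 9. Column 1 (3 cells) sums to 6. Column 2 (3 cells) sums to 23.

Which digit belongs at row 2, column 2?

6 in 3 cells must be {1,2,3}; 23 in 3 cells must be {6,8,9}.
The 8 across and the 23 down share only 6, so (1,2) = 6.
The 12 across and the 6 down share only 3, so (2,1) = 3.
(2,2) = 12 − 3 = 9 completes the 12 across.
(3,2) = 23 − 15 = 8 completes the 23 down.
(1,1) = 8 − 6 = 2 completes the 8 across.
(3,1) = 9 − 8 = 1 completes the 9 across.

9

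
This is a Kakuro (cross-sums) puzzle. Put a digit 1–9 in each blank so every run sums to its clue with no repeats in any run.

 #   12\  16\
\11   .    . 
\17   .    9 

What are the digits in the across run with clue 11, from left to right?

17 in 2 cells must be {8,9}; 16 in 2 cells must be {7,9}.
R1C2 = 16 − 9 = 7 completes the 16 down.
R2C1 = 17 − 9 = 8 completes the 17 across.
R1C1 = 11 − 7 = 4 completes the 11 across.

4, 7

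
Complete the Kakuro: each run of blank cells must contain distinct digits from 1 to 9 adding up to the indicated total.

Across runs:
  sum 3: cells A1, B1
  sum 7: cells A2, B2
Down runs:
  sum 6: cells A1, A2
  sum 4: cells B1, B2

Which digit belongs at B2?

3

3 in 2 cells must be {1,2}; 4 in 2 cells must be {1,3}.
The 3 across and the 4 down share only 1, so B1 = 1.
B2 = 4 − 1 = 3 completes the 4 down.
A1 = 3 − 1 = 2 completes the 3 across.
A2 = 7 − 3 = 4 completes the 7 across.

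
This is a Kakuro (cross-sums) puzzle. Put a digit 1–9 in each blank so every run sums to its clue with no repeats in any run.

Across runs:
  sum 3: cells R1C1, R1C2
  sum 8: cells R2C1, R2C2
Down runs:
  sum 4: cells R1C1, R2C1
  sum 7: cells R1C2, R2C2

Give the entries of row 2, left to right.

3 5

3 in 2 cells must be {1,2}; 4 in 2 cells must be {1,3}.
The 3 across and the 4 down share only 1, so R1C1 = 1.
R1C2 = 3 − 1 = 2 completes the 3 across.
R2C1 = 4 − 1 = 3 completes the 4 down.
R2C2 = 8 − 3 = 5 completes the 8 across.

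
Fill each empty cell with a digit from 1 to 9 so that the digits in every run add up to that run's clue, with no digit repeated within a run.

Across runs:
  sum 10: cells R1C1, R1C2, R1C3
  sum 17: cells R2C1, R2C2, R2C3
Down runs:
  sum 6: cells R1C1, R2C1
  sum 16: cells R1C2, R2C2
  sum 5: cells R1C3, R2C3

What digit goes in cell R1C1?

1

16 in 2 cells must be {7,9}.
The 10 across and the 16 down share only 7, so R1C2 = 7.
R2C2 = 16 − 7 = 9 completes the 16 down.
Nothing is forced directly, so branch on R1C1, whose candidates are 1 or 2. If R1C1 = 2: that forces R1C3 = 1, after which R2C1 would have to be in {1,2,3,5,6,7} for the 17 across but in {4} for the 6 down — contradiction. So R1C1 = 1.
R1C3 = 10 − 8 = 2 completes the 10 across.
R2C1 = 6 − 1 = 5 completes the 6 down.
R2C3 = 17 − 14 = 3 completes the 17 across.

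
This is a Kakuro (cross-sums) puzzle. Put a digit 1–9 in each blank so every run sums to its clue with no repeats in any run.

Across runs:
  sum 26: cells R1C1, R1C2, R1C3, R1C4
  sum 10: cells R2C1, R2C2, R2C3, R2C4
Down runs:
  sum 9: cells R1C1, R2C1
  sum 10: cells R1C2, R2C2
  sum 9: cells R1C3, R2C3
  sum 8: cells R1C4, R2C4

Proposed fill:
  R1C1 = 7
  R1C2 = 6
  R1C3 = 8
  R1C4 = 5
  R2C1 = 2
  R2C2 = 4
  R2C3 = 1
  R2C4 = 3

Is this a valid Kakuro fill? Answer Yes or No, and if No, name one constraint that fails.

Across: 7+6+8+5=26; 2+4+1+3=10. Down: 7+2=9; 6+4=10; 8+1=9; 5+3=8. No digit repeats within any run.

Yes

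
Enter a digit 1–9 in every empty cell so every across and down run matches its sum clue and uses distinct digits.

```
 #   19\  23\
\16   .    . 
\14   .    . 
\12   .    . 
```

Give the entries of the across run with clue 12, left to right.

4 8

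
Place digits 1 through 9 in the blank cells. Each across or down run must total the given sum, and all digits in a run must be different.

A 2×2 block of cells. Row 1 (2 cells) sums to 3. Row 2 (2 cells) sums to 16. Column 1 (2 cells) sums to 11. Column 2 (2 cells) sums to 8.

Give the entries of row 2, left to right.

9, 7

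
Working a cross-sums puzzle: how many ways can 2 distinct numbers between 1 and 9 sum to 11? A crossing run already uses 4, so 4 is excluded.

2 distinct digits from 1–9 sum between 3 and 17.
Dropping sets that contain 4.
Enumerating: {2,9}, {3,8}, {5,6}.

3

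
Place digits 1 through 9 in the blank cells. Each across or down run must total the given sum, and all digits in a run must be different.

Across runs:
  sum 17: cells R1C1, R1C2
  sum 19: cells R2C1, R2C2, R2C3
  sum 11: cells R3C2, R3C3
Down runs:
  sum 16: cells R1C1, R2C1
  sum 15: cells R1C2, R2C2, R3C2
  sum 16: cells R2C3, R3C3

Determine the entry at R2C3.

9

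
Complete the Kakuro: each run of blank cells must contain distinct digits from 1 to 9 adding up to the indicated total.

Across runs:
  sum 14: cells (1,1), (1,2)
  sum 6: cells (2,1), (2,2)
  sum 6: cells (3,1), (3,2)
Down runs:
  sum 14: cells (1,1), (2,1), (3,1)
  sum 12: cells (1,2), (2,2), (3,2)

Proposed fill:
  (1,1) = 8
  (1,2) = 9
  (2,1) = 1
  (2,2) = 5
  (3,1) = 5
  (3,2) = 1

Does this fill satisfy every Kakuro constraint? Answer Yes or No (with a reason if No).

No — the down run (1,2)–(3,2) sums to 15, not 12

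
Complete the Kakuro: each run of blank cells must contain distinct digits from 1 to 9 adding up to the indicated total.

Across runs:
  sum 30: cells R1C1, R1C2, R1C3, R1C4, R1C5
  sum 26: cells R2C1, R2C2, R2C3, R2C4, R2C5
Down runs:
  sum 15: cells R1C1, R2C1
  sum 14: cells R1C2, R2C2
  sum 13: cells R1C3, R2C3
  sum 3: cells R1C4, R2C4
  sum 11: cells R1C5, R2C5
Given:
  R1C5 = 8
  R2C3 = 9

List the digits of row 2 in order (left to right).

8, 5, 9, 1, 3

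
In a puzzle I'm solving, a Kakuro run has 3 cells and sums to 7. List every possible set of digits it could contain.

{1,2,4}

3 distinct digits from 1–9 sum between 6 and 24.
Only one set works: {1,2,4}.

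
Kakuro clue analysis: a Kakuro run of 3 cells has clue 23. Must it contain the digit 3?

The only way to make 23 from 3 distinct digits is {6,8,9}, which does not contain 3.

No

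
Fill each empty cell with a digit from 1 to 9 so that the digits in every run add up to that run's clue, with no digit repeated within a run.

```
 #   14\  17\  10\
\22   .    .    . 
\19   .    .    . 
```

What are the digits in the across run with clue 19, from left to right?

17 in 2 cells must be {8,9}.
Nothing is forced directly, so branch on R1C2, whose candidates are 8 or 9. If R1C2 = 8: that forces R1C3 = 9, R2C2 = 9, after which R2C3 would have to be in {2,3,4,6,7,8} for the 19 across but in {1} for the 10 down — contradiction. So R1C2 = 9.
R2C2 = 17 − 9 = 8 completes the 17 down.
Nothing is forced directly, so branch on R1C1, whose candidates are 5 or 6 or 8. If R1C1 = 6: that forces R1C3 = 7, after which R2C1 would have to be in {2,4,5,6,7,9} for the 19 across but in {8} for the 14 down — contradiction. If R1C1 = 8: then R1C3 would have to be in {5} for the 22 across but in {1,2,3,4,6,7,8,9} for the 10 down — contradiction. So R1C1 = 5.
R1C3 = 22 − 14 = 8 completes the 22 across.
R2C1 = 14 − 5 = 9 completes the 14 down.
R2C3 = 19 − 17 = 2 completes the 19 across.

9, 8, 2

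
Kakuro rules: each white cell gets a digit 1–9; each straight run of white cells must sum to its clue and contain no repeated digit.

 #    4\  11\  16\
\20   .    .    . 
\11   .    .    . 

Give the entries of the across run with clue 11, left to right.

4 in 2 cells must be {1,3}; 16 in 2 cells must be {7,9}.
The 20 across and the 4 down share only 3, so R1C1 = 3.
Given what's placed, R1C3 must be 9 to fit the 20 across and 16 down.
R2C1 = 4 − 3 = 1 completes the 4 down.
R2C3 = 16 − 9 = 7 completes the 16 down.
R1C2 = 20 − 12 = 8 completes the 20 across.
R2C2 = 11 − 8 = 3 completes the 11 across.

1 3 7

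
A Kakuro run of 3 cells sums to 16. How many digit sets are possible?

8

3 distinct digits from 1–9 sum between 6 and 24.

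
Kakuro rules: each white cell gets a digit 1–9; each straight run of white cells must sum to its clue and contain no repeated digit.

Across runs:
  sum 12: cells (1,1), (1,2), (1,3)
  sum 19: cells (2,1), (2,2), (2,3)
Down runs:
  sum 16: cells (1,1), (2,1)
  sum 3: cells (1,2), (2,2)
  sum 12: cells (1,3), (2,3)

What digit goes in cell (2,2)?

16 in 2 cells must be {7,9}; 3 in 2 cells must be {1,2}.
The 19 across and the 3 down share only 2, so (2,2) = 2.
(1,2) = 3 − 2 = 1 completes the 3 down.
Given what's placed, (2,1) must be 9 to fit the 19 across and 16 down.
(2,3) = 19 − 11 = 8 completes the 19 across.
(1,1) = 16 − 9 = 7 completes the 16 down.
(1,3) = 12 − 8 = 4 completes the 12 across.

2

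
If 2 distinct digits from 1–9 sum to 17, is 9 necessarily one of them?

The only way to make 17 from 2 distinct digits is {8,9}, which contains 9.

Yes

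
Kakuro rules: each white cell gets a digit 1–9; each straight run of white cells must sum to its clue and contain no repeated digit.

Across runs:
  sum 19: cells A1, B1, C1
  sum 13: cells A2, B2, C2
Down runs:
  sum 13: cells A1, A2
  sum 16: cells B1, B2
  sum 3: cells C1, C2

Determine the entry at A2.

16 in 2 cells must be {7,9}; 3 in 2 cells must be {1,2}.
The 19 across and the 3 down share only 2, so C1 = 2.
C2 = 3 − 2 = 1 completes the 3 down.
Given what's placed, B1 must be 9 to fit the 19 across and 16 down.
B2 = 16 − 9 = 7 completes the 16 down.
A1 = 19 − 11 = 8 completes the 19 across.
A2 = 13 − 8 = 5 completes the 13 across.

5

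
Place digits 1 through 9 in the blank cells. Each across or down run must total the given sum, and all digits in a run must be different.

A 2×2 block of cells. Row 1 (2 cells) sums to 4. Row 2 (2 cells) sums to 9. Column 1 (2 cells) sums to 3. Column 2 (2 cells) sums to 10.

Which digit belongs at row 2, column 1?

2

4 in 2 cells must be {1,3}; 3 in 2 cells must be {1,2}.
The 4 across and the 3 down share only 1, so (1,1) = 1.
(1,2) = 4 − 1 = 3 completes the 4 across.
(2,1) = 3 − 1 = 2 completes the 3 down.
(2,2) = 9 − 2 = 7 completes the 9 across.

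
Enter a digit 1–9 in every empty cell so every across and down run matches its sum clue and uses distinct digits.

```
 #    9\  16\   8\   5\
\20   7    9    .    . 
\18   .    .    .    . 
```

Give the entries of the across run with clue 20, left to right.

7 9 3 1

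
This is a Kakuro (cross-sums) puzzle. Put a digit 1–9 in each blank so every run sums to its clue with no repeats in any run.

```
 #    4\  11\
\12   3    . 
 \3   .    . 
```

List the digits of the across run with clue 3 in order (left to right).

3 in 2 cells must be {1,2}; 4 in 2 cells must be {1,3}.
R1C2 = 12 − 3 = 9 completes the 12 across.
R2C1 = 4 − 3 = 1 completes the 4 down.
R2C2 = 3 − 1 = 2 completes the 3 across.

1 2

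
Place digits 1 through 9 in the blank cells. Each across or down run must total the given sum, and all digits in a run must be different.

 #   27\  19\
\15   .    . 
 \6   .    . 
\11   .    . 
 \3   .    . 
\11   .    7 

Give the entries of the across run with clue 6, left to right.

3 in 2 cells must be {1,2}.
R1C2 = 6: the only remaining digit allowed by both the 15 across and the 19 down.
R5C1 = 11 − 7 = 4 completes the 11 across.
R1C1 = 15 − 6 = 9 completes the 15 across.
Nothing is forced directly, so branch on R2C2, whose candidates are 1 or 2. If R2C2 = 2: then R2C1 would have to be in {4} for the 6 across but in {1,2,3,5,6,7,8} for the 27 down — contradiction. So R2C2 = 1.
R2C1 = 6 − 1 = 5 completes the 6 across.

5 1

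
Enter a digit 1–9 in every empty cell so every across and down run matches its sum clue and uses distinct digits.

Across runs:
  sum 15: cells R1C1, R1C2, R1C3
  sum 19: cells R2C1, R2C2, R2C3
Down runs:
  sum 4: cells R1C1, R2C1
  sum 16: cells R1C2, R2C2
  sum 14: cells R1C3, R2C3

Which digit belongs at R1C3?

4 in 2 cells must be {1,3}; 16 in 2 cells must be {7,9}.
The 19 across and the 4 down share only 3, so R2C1 = 3.
Given what's placed, R2C3 must be 9 to fit the 19 across and 14 down.
R1C1 = 4 − 3 = 1 completes the 4 down.
R1C2 = 9: the only remaining digit allowed by both the 15 across and the 16 down.
R1C3 = 15 − 10 = 5 completes the 15 across.
R2C2 = 19 − 12 = 7 completes the 19 across.

5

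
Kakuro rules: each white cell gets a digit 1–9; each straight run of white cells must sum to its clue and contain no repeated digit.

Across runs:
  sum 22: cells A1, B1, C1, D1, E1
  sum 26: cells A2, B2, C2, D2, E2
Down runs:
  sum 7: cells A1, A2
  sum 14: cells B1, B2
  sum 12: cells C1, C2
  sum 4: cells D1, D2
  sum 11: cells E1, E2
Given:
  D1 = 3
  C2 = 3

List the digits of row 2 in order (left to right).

6, 9, 3, 1, 7

4 in 2 cells must be {1,3}.
C1 = 12 − 3 = 9 completes the 12 down.
D2 = 4 − 3 = 1 completes the 4 down.
Given what's placed, B1 must be 5 to fit the 22 across and 14 down.
Given what's placed, E1 must be 4 to fit the 22 across and 11 down.
B2 = 14 − 5 = 9 completes the 14 down.
E2 = 11 − 4 = 7 completes the 11 down.
A1 = 22 − 21 = 1 completes the 22 across.
A2 = 26 − 20 = 6 completes the 26 across.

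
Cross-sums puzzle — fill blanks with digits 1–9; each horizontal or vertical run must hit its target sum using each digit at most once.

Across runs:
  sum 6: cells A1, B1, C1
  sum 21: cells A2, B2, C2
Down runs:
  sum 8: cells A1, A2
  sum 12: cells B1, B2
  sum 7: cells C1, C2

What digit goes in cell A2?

6 in 3 cells must be {1,2,3}.
The 6 across and the 12 down share only 3, so B1 = 3.
B2 = 12 − 3 = 9 completes the 12 down.
Nothing is forced directly, so branch on A2, whose candidates are 5 or 7. If A2 = 5: then A1 would have to be in {1,2} for the 6 across but in {3} for the 8 down — contradiction. So A2 = 7.
A1 = 8 − 7 = 1 completes the 8 down.
C1 = 6 − 4 = 2 completes the 6 across.
C2 = 21 − 16 = 5 completes the 21 across.

7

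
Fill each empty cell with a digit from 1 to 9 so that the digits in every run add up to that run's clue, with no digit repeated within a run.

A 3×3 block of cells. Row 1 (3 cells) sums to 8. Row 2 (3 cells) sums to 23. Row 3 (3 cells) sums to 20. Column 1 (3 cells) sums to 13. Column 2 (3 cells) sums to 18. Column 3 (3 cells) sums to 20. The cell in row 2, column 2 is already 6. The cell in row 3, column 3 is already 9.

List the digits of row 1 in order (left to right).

23 in 3 cells must be {6,8,9}.
Given what's placed, (2,3) must be 8 to fit the 23 across and 20 down.
(1,3) = 20 − 17 = 3 completes the 20 down.
(2,1) = 23 − 14 = 9 completes the 23 across.
(3,1) = 3: the only remaining digit allowed by both the 20 across and the 13 down.
(3,2) = 20 − 12 = 8 completes the 20 across.
(1,1) = 13 − 12 = 1 completes the 13 down.
(1,2) = 8 − 4 = 4 completes the 8 across.

1 4 3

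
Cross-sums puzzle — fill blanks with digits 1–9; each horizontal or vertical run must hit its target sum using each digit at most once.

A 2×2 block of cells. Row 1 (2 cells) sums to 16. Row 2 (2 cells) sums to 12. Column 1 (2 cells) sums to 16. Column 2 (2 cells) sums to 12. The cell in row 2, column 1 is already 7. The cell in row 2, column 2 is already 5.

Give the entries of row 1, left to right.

16 in 2 cells must be {7,9}.
(1,1) = 16 − 7 = 9 completes the 16 down.
(1,2) = 16 − 9 = 7 completes the 16 across.

9 7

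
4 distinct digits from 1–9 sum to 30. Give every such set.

4 distinct digits from 1–9 sum between 10 and 30.
Only one set works: {6,7,8,9}.

{6,7,8,9}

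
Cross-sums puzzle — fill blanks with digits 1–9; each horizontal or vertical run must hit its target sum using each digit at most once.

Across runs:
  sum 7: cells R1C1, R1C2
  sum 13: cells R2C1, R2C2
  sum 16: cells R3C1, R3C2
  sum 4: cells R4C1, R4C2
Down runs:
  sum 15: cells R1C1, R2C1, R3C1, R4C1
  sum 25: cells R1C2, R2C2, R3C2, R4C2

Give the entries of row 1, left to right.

16 in 2 cells must be {7,9}; 4 in 2 cells must be {1,3}.
Nothing is forced directly, so branch on R3C1, whose candidates are 7 or 9. If R3C1 = 9: then R2C1 would have to be in {4,5,6,7,8,9} for the 13 across but in {1,2,3} for the 15 down — contradiction. So R3C1 = 7.
R3C2 = 16 − 7 = 9 completes the 16 across.
Nothing is forced directly, so branch on R2C1, whose candidates are 4 or 5. If R2C1 = 4: then R2C2 would have to be in {9} for the 13 across but in {1,2,3,4,5,6,7,8} for the 25 down — contradiction. So R2C1 = 5.
R2C2 = 13 − 5 = 8 completes the 13 across.
R4C1 = 1: the only remaining digit allowed by both the 4 across and the 15 down.
R4C2 = 4 − 1 = 3 completes the 4 across.
R1C1 = 15 − 13 = 2 completes the 15 down.
R1C2 = 7 − 2 = 5 completes the 7 across.

2, 5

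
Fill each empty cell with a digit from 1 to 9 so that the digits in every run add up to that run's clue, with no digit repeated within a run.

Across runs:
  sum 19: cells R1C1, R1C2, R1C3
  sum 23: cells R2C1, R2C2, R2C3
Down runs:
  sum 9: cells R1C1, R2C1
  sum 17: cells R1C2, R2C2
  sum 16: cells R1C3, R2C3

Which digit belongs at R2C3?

23 in 3 cells must be {6,8,9}; 17 in 2 cells must be {8,9}; 16 in 2 cells must be {7,9}.
The 23 across and the 16 down share only 9, so R2C3 = 9.
R1C3 = 16 − 9 = 7 completes the 16 down.
Given what's placed, R2C2 must be 8 to fit the 23 across and 17 down.
R1C2 = 17 − 8 = 9 completes the 17 down.
R2C1 = 23 − 17 = 6 completes the 23 across.
R1C1 = 19 − 16 = 3 completes the 19 across.

9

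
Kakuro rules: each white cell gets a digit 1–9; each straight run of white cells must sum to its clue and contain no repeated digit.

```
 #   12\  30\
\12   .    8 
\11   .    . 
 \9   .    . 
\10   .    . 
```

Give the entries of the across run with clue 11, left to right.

30 in 4 cells must be {6,7,8,9}.
R1C1 = 12 − 8 = 4 completes the 12 across.
No cell is forced outright now. R3C2 can only be 6 or 7 (the digits allowed by both its 9 across and its 30 down). If R3C2 = 6: then R3C1 would have to be in {3} for the 9 across but in {1,2,5} for the 12 down — contradiction. So R3C2 = 7.
R3C1 = 9 − 7 = 2 completes the 9 across.
R4C1 = 1: the only remaining digit allowed by both the 10 across and the 12 down.
R4C2 = 10 − 1 = 9 completes the 10 across.
R2C1 = 12 − 7 = 5 completes the 12 down.
R2C2 = 11 − 5 = 6 completes the 11 across.

5 6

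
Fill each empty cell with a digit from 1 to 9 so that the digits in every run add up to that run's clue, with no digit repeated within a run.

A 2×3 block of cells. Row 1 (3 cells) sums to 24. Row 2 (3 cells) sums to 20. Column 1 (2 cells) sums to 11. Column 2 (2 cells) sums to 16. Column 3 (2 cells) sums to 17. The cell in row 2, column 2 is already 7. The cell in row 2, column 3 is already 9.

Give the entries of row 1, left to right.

7, 9, 8

24 in 3 cells must be {7,8,9}; 16 in 2 cells must be {7,9}; 17 in 2 cells must be {8,9}.
(1,2) = 16 − 7 = 9 completes the 16 down.
(1,3) = 17 − 9 = 8 completes the 17 down.
(2,1) = 20 − 16 = 4 completes the 20 across.
(1,1) = 24 − 17 = 7 completes the 24 across.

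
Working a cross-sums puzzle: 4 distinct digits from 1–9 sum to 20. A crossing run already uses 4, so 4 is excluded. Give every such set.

4 distinct digits from 1–9 sum between 10 and 30.
Dropping sets that contain 4.

{1,2,8,9}; {1,3,7,9}; {1,5,6,8}; {2,3,6,9}; {2,3,7,8}; {2,5,6,7}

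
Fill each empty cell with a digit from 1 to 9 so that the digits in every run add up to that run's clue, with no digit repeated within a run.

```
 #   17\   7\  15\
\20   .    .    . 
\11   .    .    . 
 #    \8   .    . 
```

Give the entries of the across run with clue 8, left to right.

17 in 2 cells must be {8,9}; 7 in 3 cells must be {1,2,4}.
Only 4 fits R1C2 under both its across sum 20 and down sum 7.
The 11 across and the 17 down share only 8, so R2C1 = 8.
R1C1 = 17 − 8 = 9 completes the 17 down.
R1C3 = 20 − 13 = 7 completes the 20 across.
R2C3 = 2: the only remaining digit allowed by both the 11 across and the 15 down.
R3C3 = 15 − 9 = 6 completes the 15 down.
R2C2 = 11 − 10 = 1 completes the 11 across.
R3C2 = 8 − 6 = 2 completes the 8 across.

2 6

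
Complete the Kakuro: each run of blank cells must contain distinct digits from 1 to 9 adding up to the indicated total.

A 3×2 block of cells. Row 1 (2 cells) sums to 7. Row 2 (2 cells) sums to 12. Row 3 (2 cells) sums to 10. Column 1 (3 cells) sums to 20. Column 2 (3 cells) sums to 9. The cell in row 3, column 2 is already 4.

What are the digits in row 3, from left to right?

Given what's placed, (2,2) must be 3 to fit the 12 across and 9 down.
(3,1) = 10 − 4 = 6 completes the 10 across.
Given what's placed, (1,1) must be 5 to fit the 7 across and 20 down.
(1,2) = 7 − 5 = 2 completes the 7 across.
(2,1) = 12 − 3 = 9 completes the 12 across.

6 4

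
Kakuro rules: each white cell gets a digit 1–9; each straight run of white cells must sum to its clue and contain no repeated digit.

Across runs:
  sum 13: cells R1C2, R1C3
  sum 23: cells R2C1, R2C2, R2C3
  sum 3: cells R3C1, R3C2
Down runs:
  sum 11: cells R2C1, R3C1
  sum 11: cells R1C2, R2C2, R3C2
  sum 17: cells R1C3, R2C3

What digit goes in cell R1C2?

23 in 3 cells must be {6,8,9}; 3 in 2 cells must be {1,2}; 17 in 2 cells must be {8,9}.
The 3 across and the 11 down share only 2, so R3C1 = 2.
R3C2 = 3 − 2 = 1 completes the 3 across.
R2C1 = 11 − 2 = 9 completes the 11 down.
R2C3 = 8: the only remaining digit allowed by both the 23 across and the 17 down.
R1C3 = 17 − 8 = 9 completes the 17 down.
R2C2 = 23 − 17 = 6 completes the 23 across.
R1C2 = 13 − 9 = 4 completes the 13 across.

4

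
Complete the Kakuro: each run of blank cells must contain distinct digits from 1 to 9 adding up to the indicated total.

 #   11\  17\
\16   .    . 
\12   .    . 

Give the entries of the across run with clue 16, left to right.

7, 9

16 in 2 cells must be {7,9}; 17 in 2 cells must be {8,9}.
The 16 across and the 17 down share only 9, so R1C2 = 9.
R2C2 = 17 − 9 = 8 completes the 17 down.
R1C1 = 16 − 9 = 7 completes the 16 across.
R2C1 = 12 − 8 = 4 completes the 12 across.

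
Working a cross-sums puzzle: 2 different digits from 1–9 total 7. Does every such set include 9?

No

Counterexample: {1,6} sums to 7 without using 9.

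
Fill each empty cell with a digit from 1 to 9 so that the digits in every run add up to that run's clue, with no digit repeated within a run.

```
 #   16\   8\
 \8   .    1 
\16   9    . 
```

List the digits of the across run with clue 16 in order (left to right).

16 in 2 cells must be {7,9}.
R1C1 = 8 − 1 = 7 completes the 8 across.
R2C2 = 16 − 9 = 7 completes the 16 across.

9 7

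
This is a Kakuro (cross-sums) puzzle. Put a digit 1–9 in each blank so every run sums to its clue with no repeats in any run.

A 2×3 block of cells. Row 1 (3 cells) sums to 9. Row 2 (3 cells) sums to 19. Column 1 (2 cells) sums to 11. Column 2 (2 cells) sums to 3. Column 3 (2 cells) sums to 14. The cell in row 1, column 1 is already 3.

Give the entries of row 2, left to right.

3 in 2 cells must be {1,2}.
(1,3) = 5: the only remaining digit allowed by both the 9 across and the 14 down.
(2,1) = 11 − 3 = 8 completes the 11 down.
(2,2) = 2: the only remaining digit allowed by both the 19 across and the 3 down.
(2,3) = 19 − 10 = 9 completes the 19 across.
(1,2) = 9 − 8 = 1 completes the 9 across.

8, 2, 9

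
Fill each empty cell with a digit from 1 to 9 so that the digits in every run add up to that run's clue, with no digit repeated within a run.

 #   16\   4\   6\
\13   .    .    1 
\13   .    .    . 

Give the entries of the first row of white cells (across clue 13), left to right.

16 in 2 cells must be {7,9}; 4 in 2 cells must be {1,3}.
Given what's placed, R1C2 must be 3 to fit the 13 across and 4 down.
R2C2 = 4 − 3 = 1 completes the 4 down.
R2C3 = 6 − 1 = 5 completes the 6 down.
R1C1 = 13 − 4 = 9 completes the 13 across.
R2C1 = 13 − 6 = 7 completes the 13 across.

9 3 1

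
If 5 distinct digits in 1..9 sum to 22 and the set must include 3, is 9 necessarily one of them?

Counterexample: {1,3,4,6,8} sums to 22 under that restriction without using 9.

No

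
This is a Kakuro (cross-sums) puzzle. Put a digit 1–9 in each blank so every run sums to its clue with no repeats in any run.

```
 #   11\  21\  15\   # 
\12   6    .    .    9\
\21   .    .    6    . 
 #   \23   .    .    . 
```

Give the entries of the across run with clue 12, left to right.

6, 5, 1

23 in 3 cells must be {6,8,9}.
R2C1 = 11 − 6 = 5 completes the 11 down.
R3C3 = 8: the only remaining digit allowed by both the 23 across and the 15 down.
R3C4 = 6: the only remaining digit allowed by both the 23 across and the 9 down.
R1C3 = 15 − 14 = 1 completes the 15 down.
R2C4 = 9 − 6 = 3 completes the 9 down.
R3C2 = 23 − 14 = 9 completes the 23 across.
R1C2 = 12 − 7 = 5 completes the 12 across.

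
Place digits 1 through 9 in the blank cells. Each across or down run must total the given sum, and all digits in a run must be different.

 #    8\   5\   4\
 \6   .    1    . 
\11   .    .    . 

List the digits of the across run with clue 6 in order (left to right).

6 in 3 cells must be {1,2,3}; 4 in 2 cells must be {1,3}.
R1C3 = 3: the only remaining digit allowed by both the 6 across and the 4 down.
R2C2 = 5 − 1 = 4 completes the 5 down.
R2C3 = 4 − 3 = 1 completes the 4 down.
R1C1 = 6 − 4 = 2 completes the 6 across.
R2C1 = 11 − 5 = 6 completes the 11 across.

2, 1, 3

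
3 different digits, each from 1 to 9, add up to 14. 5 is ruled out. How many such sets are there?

3 distinct digits from 1–9 sum between 6 and 24.
Dropping sets that contain 5.
Enumerating: {1,4,9}, {1,6,7}, {2,3,9}, {2,4,8}, {3,4,7}.

5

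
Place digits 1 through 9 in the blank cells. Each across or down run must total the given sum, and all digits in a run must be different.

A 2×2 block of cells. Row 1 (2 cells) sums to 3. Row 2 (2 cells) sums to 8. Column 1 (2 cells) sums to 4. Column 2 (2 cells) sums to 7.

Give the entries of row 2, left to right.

3 in 2 cells must be {1,2}; 4 in 2 cells must be {1,3}.
The 3 across and the 4 down share only 1, so (1,1) = 1.
(1,2) = 3 − 1 = 2 completes the 3 across.
(2,1) = 4 − 1 = 3 completes the 4 down.
(2,2) = 8 − 3 = 5 completes the 8 across.

3 5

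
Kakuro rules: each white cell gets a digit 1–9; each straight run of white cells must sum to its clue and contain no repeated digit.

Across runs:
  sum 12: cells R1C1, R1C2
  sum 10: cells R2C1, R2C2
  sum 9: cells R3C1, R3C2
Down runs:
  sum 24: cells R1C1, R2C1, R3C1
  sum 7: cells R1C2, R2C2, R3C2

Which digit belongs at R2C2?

24 in 3 cells must be {7,8,9}; 7 in 3 cells must be {1,2,4}.
The 12 across and the 7 down share only 4, so R1C2 = 4.
R1C1 = 12 − 4 = 8 completes the 12 across.
Given what's placed, R3C1 must be 7 to fit the 9 across and 24 down.
R3C2 = 9 − 7 = 2 completes the 9 across.
R2C1 = 24 − 15 = 9 completes the 24 down.
R2C2 = 10 − 9 = 1 completes the 10 across.

1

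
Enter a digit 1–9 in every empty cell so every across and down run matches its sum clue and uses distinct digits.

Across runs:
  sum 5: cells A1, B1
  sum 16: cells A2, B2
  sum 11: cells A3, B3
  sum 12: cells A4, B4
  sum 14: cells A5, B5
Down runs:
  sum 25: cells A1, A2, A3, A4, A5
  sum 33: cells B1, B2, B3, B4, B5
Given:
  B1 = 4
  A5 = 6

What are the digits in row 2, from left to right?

16 in 2 cells must be {7,9}.
A1 = 5 − 4 = 1 completes the 5 across.
B5 = 14 − 6 = 8 completes the 14 across.
No cell is forced outright now. B3 can only be 5 or 7 or 9 (the digits allowed by both its 11 across and its 33 down). If B3 = 5: then A3 would have to be in {6} for the 11 across but in {2,3,4,5,7,8,9} for the 25 down — contradiction. If B3 = 7: that forces B2 = 9, A3 = 4, B4 = 5, after which A2 would have to be in {7} for the 16 across but in {5,9} for the 25 down — contradiction. So B3 = 9.
B2 = 7: the only remaining digit allowed by both the 16 across and the 33 down.
A3 = 11 − 9 = 2 completes the 11 across.
B4 = 33 − 28 = 5 completes the 33 down.
A2 = 16 − 7 = 9 completes the 16 across.

9 7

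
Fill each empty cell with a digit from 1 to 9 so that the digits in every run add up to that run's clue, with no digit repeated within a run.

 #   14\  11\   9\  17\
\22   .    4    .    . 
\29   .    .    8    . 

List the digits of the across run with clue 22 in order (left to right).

29 in 4 cells must be {5,7,8,9}; 17 in 2 cells must be {8,9}.
R1C3 = 9 − 8 = 1 completes the 9 down.
R2C2 = 11 − 4 = 7 completes the 11 down.
Given what's placed, R2C4 must be 9 to fit the 29 across and 17 down.
R1C4 = 17 − 9 = 8 completes the 17 down.
R2C1 = 29 − 24 = 5 completes the 29 across.
R1C1 = 22 − 13 = 9 completes the 22 across.

9 4 1 8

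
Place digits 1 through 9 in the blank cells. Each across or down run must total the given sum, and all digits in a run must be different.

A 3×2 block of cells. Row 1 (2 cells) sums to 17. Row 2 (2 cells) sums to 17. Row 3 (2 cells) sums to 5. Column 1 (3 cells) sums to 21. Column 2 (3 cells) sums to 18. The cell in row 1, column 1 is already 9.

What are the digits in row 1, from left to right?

17 in 2 cells must be {8,9}.
(1,2) = 17 − 9 = 8 completes the 17 across.
Given what's placed, (2,1) must be 8 to fit the 17 across and 21 down.
(2,2) = 17 − 8 = 9 completes the 17 across.
(3,1) = 21 − 17 = 4 completes the 21 down.
(3,2) = 5 − 4 = 1 completes the 5 across.

9 8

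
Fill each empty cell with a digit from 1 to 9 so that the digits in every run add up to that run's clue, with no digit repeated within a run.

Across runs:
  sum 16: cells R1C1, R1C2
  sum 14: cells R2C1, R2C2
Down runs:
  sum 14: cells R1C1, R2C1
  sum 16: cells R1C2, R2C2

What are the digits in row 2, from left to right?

16 in 2 cells must be {7,9}.
The 16 across and the 14 down share only 9, so R1C1 = 9.
R1C2 = 16 − 9 = 7 completes the 16 across.
R2C1 = 14 − 9 = 5 completes the 14 down.
R2C2 = 14 − 5 = 9 completes the 14 across.

5 9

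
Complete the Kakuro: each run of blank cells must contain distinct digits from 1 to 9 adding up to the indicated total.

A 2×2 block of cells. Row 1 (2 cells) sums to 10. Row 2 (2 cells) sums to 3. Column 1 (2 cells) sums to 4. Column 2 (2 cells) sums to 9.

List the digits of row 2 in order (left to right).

1, 2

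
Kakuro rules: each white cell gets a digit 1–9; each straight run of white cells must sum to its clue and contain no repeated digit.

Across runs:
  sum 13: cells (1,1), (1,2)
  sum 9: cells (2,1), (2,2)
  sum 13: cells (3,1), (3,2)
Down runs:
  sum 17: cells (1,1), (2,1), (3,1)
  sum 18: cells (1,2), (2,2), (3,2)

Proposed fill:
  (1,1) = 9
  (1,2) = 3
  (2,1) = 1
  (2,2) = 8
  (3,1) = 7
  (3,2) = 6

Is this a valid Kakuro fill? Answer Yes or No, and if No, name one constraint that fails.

No — the across run (1,1)–(1,2) sums to 12, not 13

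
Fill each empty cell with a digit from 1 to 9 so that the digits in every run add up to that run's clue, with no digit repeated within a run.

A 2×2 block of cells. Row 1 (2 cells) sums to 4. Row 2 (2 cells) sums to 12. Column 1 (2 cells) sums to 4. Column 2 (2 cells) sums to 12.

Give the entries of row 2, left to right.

3 9

4 in 2 cells must be {1,3}.
The 4 across and the 12 down share only 3, so (1,2) = 3.
The 12 across and the 4 down share only 3, so (2,1) = 3.
(2,2) = 12 − 3 = 9 completes the 12 across.
(1,1) = 4 − 3 = 1 completes the 4 across.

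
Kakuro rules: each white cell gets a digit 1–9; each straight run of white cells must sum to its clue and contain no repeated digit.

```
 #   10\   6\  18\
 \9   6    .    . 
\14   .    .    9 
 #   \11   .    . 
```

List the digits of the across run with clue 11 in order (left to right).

6 in 3 cells must be {1,2,3}.
R2C1 = 10 − 6 = 4 completes the 10 down.
R2C2 = 14 − 13 = 1 completes the 14 across.
Given what's placed, R1C2 must be 2 to fit the 9 across and 6 down.
R1C3 = 9 − 8 = 1 completes the 9 across.
R3C2 = 6 − 3 = 3 completes the 6 down.
R3C3 = 11 − 3 = 8 completes the 11 across.

3 8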